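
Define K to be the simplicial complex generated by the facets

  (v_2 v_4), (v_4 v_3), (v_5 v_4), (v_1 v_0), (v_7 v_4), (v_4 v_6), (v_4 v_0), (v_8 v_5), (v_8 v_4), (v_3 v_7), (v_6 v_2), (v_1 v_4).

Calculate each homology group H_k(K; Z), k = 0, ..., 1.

H_0 = Z,  H_1 = Z^4.

K has 9 vertices, 12 edges.
rank ∂_0 = 0, rank ∂_1 = 8 ⇒ b_0 = 9 − 0 − 8 = 1; all invariant factors of ∂_1 are 1 so no torsion. So H_0 ≅ Z.
rank ∂_1 = 8, rank ∂_2 = 0 ⇒ b_1 = 12 − 8 − 0 = 4. So H_1 ≅ Z^4.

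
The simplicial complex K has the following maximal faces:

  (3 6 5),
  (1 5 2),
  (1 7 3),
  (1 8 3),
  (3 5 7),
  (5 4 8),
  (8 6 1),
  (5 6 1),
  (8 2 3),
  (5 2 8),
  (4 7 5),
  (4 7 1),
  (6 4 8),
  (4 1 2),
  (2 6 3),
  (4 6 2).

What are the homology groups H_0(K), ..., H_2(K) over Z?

Take the total order 1 < 2 < 3 < 4 < 5 < 6 < 7 < 8 on the vertex set. Then K (dimension 2) consists of the simplices:

  0-simplices (8): [1], [2], [3], [4], [5], [6], [7], [8]
  1-simplices (24): (24 of them)
  2-simplices (16): [1,2,4], [1,2,5], [1,3,7], [1,3,8], [1,4,7], [1,5,6], [1,6,8], [2,3,6], [2,3,8], [2,4,6], [2,5,8], [3,5,6], [3,5,7], [4,5,7], [4,5,8], [4,6,8]

Hence C_0 ≅ Z^8, C_1 ≅ Z^24, C_2 ≅ Z^16.

Boundary ∂_1: C_1 → C_0 maps an edge to its endpoints' difference, ∂[p,q] = q − p.
The resulting 8×24 matrix has rank 7, and its Smith normal form has invariant factors (1,1,1,1,1,1,1).

Boundary ∂_2: C_2 → C_1 maps a triangle to the signed sum of its edges. For instance
  ∂[2,5,8] = [5,8] − [2,8] + [2,5],
  ∂[1,2,5] = [2,5] − [1,5] + [1,2].
The 24×16 boundary matrix has rank 15 and Smith normal form diag(1,1,1,1,1,1,1,1,1,1,1,1,1,1,1).

From H_k ≅ ker(∂_k) / im(∂_{k+1}) we obtain:

  H_0: rank C_0 − rank ∂_1 = 8 − 7 = 1, and the invariant factors of ∂_1 are all 1, so H_0 = Z.
  H_1: rank ker ∂_1 − rank ∂_2 = (24 − 7) − 15 = 2, and the invariant factors of ∂_2 are all 1, so H_1 = Z^2.
  H_2: rank ker ∂_2 − rank ∂_3 = (16 − 15) − 0 = 1, and there is no ∂_3, so H_2 = Z.

As a check, the Euler characteristic is 8 − 24 + 16 = 0, which agrees with 1 − 2 + 1 = 0.

H_0 ≅ Z,  H_1 ≅ Z^2,  H_2 ≅ Z.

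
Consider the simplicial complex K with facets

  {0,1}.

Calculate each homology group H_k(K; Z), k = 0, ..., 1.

H_0 = Z,  H_1 = 0.

Take the total order 0 < 1 on the vertex set. Then K (dimension 1) consists of the simplices:

  0-simplices (2): [0], [1]
  1-simplices (1): [0,1]

giving chain groups C_0 ≅ Z^2, C_1 ≅ Z^1.

Boundary ∂_1: C_1 → C_0 maps an edge to its endpoints' difference, ∂[p,q] = q − p. For instance
  ∂[0,1] = [1] − [0].
This gives a 2×1 integer matrix of rank 1; reducing to Smith normal form yields diagonal entries (1).

Now H_k = ker ∂_k / im ∂_{k+1}, so:

  H_0: rank C_0 − rank ∂_1 = 2 − 1 = 1, and the invariant factors of ∂_1 are all 1, so H_0 ≅ Z.
  H_1: rank ker ∂_1 − rank ∂_2 = (1 − 1) − 0 = 0, and there is no ∂_2, so H_1 ≅ 0.

(K is a triangulation of the 1-simplex.)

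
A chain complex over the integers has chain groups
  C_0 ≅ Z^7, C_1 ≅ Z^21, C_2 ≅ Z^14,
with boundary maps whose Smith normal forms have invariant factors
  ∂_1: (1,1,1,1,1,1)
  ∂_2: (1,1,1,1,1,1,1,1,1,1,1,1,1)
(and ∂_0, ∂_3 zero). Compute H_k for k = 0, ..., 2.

H_0: b_0 = 7 − 0 − 6 = 1; torsion from ∂_1 factors > 1: none. So H_0 ≅ Z.
H_1: b_1 = 21 − 6 − 13 = 2; torsion from ∂_2 factors > 1: none. So H_1 ≅ Z^2.
H_2: b_2 = 14 − 13 − 0 = 1; torsion from ∂_3 factors > 1: none. So H_2 ≅ Z.

H_0 ≅ Z,  H_1 ≅ Z^2,  H_2 ≅ Z.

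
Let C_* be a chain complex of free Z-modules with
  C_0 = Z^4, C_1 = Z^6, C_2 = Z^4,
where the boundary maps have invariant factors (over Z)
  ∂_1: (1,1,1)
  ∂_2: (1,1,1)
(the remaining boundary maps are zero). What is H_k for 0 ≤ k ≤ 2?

H_0: b_0 = 4 − 0 − 3 = 1; torsion from ∂_1 factors > 1: none. So H_0 ≅ Z.
H_1: b_1 = 6 − 3 − 3 = 0; torsion from ∂_2 factors > 1: none. So H_1 ≅ 0.
H_2: b_2 = 4 − 3 − 0 = 1; torsion from ∂_3 factors > 1: none. So H_2 ≅ Z.

H_0 ≅ Z,  H_1 = 0,  H_2 ≅ Z.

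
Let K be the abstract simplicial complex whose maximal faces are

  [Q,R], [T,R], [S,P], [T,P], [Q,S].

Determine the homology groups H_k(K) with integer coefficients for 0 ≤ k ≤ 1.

Fix the vertex order P < Q < R < S < T and write every simplex with vertices in increasing order. Then dim K = 1 and the simplices of K are:

  0-simplices (5): P, Q, R, S, T
  1-simplices (5): PS, PT, QR, QS, RT

giving chain groups C_0 ≅ Z^5, C_1 ≅ Z^5.

Boundary ∂_1: C_1 → C_0 sends each edge [p,q] (with p < q) to q − p. For instance
  ∂QS = S − Q.
The resulting 5×5 matrix has rank 4, and its Smith normal form has invariant factors (1,1,1,1).

From H_k ≅ ker(∂_k) / im(∂_{k+1}) we obtain:

  H_0: rank C_0 − rank ∂_1 = 5 − 4 = 1, and the invariant factors of ∂_1 are all 1, so H_0 ≅ Z.
  H_1: rank ker ∂_1 − rank ∂_2 = (5 − 4) − 0 = 1, and there is no ∂_2, so H_1 ≅ Z.

As a check, the Euler characteristic is 5 − 5 = 0, which agrees with 1 − 1 = 0.
(K is a triangulation of the circle S^1.)

H_0 = Z,  H_1 = Z.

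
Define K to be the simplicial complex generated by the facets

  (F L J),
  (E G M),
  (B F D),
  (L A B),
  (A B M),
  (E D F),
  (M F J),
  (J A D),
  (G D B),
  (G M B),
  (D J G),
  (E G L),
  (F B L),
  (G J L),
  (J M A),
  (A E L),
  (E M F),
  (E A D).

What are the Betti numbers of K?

b_0 = 1, b_1 = 2, b_2 = 1.

Order the vertices as A < B < D < E < F < G < J < L < M. Listing each simplex with vertices in this order, K has dimension 2 with simplices:

  0-simplices (9): A, B, D, E, F, G, J, L, M
  1-simplices (27): AB, AD, AE, AJ, AL, AM, BD, BF, BG, BL, BM, DE, DF, DG, DJ, EF, EG, EL, EM, FJ, FL, FM, GJ, GL, GM, JL, JM
  2-simplices (18): ABL, ABM, ADE, ADJ, AEL, AJM, BDF, BDG, BFL, BGM, DEF, DGJ, EFM, EGL, EGM, FJL, FJM, GJL

so the chain groups are C_0 ≅ Z^9, C_1 ≅ Z^27, C_2 ≅ Z^18.

Boundary ∂_1: C_1 → C_0 maps an edge to its endpoints' difference, ∂[p,q] = q − p.
As a 9×27 matrix over Z this has rank 8, with invariant factors (1,1,1,1,1,1,1,1).

The boundary map ∂_2: C_2 → C_1 maps a triangle to the signed sum of its edges. For instance
  ∂FJM = JM − FM + FJ,
  ∂ABM = BM − AM + AB.
This gives a 27×18 integer matrix of rank 17; reducing to Smith normal form yields diagonal entries (1,1,1,1,1,1,1,1,1,1,1,1,1,1,1,1,1).

From H_k ≅ ker(∂_k) / im(∂_{k+1}) we obtain:

  H_0: rank C_0 − rank ∂_1 = 9 − 8 = 1, and the invariant factors of ∂_1 are all 1, so H_0 = Z.
  H_1: rank ker ∂_1 − rank ∂_2 = (27 − 8) − 17 = 2, and the invariant factors of ∂_2 are all 1, so H_1 = Z^2.
  H_2: rank ker ∂_2 − rank ∂_3 = (18 − 17) − 0 = 1, and there is no ∂_3, so H_2 = Z.

As a check, the Euler characteristic is 9 − 27 + 18 = 0, which agrees with 1 − 2 + 1 = 0.

Hence the Betti numbers are b_0 = 1, b_1 = 2, b_2 = 1.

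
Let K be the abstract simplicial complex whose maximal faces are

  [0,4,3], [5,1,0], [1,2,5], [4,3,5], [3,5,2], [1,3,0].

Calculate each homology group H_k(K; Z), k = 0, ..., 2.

Take the total order 0 < 1 < 2 < 3 < 4 < 5 on the vertex set. Then K (dimension 2) consists of the simplices:

  0-simplices (6): [0], [1], [2], [3], [4], [5]
  1-simplices (12): [0,1], [0,3], [0,4], [0,5], [1,2], [1,3], [1,5], [2,3], [2,5], [3,4], [3,5], [4,5]
  2-simplices (6): [0,1,3], [0,1,5], [0,3,4], [1,2,5], [2,3,5], [3,4,5]

so the chain groups are C_0 ≅ Z^6, C_1 ≅ Z^12, C_2 ≅ Z^6.

Boundary ∂_1: C_1 → C_0 is given by ∂[p,q] = [q] − [p].
This gives a 6×12 integer matrix of rank 5; reducing to Smith normal form yields diagonal entries (1,1,1,1,1).

Boundary ∂_2: C_2 → C_1 acts by ∂[p,q,r] = [q,r] − [p,r] + [p,q]. For instance
  ∂[0,1,5] = [1,5] − [0,5] + [0,1],
  ∂[0,3,4] = [3,4] − [0,4] + [0,3].
This gives a 12×6 integer matrix of rank 6; reducing to Smith normal form yields diagonal entries (1,1,1,1,1,1).

Reading off H_k = ker ∂_k / im ∂_{k+1}:

  H_0: rank C_0 − rank ∂_1 = 6 − 5 = 1, and the invariant factors of ∂_1 are all 1, so H_0 ≅ Z.
  H_1: rank ker ∂_1 − rank ∂_2 = (12 − 5) − 6 = 1, and the invariant factors of ∂_2 are all 1, so H_1 ≅ Z.
  H_2: rank ker ∂_2 − rank ∂_3 = (6 − 6) − 0 = 0, and there is no ∂_3, so H_2 ≅ 0.

As a check, the Euler characteristic is 6 − 12 + 6 = 0, which agrees with 1 − 1 + 0 = 0.

H_0 = Z,  H_1 = Z,  H_2 = 0.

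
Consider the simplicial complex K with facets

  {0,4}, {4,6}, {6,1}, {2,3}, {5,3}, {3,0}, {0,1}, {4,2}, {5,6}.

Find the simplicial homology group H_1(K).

H_1 = Z^3.

Fix the vertex order 0 < 1 < 2 < 3 < 4 < 5 < 6 and write every simplex with vertices in increasing order. Then dim K = 1 and the simplices of K are:

  0-simplices (7): [0], [1], [2], [3], [4], [5], [6]
  1-simplices (9): [0,1], [0,3], [0,4], [1,6], [2,3], [2,4], [3,5], [4,6], [5,6]

Hence C_0 ≅ Z^7, C_1 ≅ Z^9.

The boundary map ∂_1: C_1 → C_0 sends each edge [p,q] (with p < q) to q − p. For instance
  ∂[3,5] = [5] − [3].
As a 7×9 matrix over Z this has rank 6, with invariant factors (1,1,1,1,1,1).

From H_k ≅ ker(∂_k) / im(∂_{k+1}) we obtain:

  H_1: rank ker ∂_1 − rank ∂_2 = (9 − 6) − 0 = 3, and there is no ∂_2, so H_1 ≅ Z^3.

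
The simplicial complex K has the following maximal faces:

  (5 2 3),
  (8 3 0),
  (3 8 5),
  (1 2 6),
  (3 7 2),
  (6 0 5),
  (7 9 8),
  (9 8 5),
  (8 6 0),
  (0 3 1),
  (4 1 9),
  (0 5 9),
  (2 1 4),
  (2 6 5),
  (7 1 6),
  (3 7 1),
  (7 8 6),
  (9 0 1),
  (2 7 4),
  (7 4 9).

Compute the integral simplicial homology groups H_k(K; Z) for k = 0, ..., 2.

H_0 ≅ Z,  H_1 ≅ Z × Z/2,  H_2 = 0.

Order the vertices as 0 < 1 < 2 < 3 < 4 < 5 < 6 < 7 < 8 < 9. Listing each simplex with vertices in this order, K has dimension 2 with simplices:

  0-simplices (10): [0], [1], [2], [3], [4], [5], [6], [7], [8], [9]
  1-simplices (30): (30 of them)
  2-simplices (20): (20 of them)

Hence C_0 ≅ Z^10, C_1 ≅ Z^30, C_2 ≅ Z^20.

Boundary ∂_1: C_1 → C_0 sends each edge [p,q] (with p < q) to q − p. For instance
  ∂[3,5] = [5] − [3].
The 10×30 boundary matrix has rank 9 and Smith normal form diag(1,1,1,1,1,1,1,1,1).

The boundary map ∂_2: C_2 → C_1 acts by ∂[p,q,r] = [q,r] − [p,r] + [p,q]. For instance
  ∂[2,3,7] = [3,7] − [2,7] + [2,3],
  ∂[0,1,9] = [1,9] − [0,9] + [0,1].
The resulting 30×20 matrix has rank 20, and its Smith normal form has invariant factors (1,1,1,1,1,1,1,1,1,1,1,1,1,1,1,1,1,1,1,2).

Reading off H_k = ker ∂_k / im ∂_{k+1}:

  H_0: rank C_0 − rank ∂_1 = 10 − 9 = 1, and the invariant factors of ∂_1 are all 1, so H_0 = Z.
  H_1: rank ker ∂_1 − rank ∂_2 = (30 − 9) − 20 = 1, and ∂_2 has invariant factor 2 > 1, so H_1 = Z × Z/2.
  H_2: rank ker ∂_2 − rank ∂_3 = (20 − 20) − 0 = 0, and there is no ∂_3, so H_2 = 0.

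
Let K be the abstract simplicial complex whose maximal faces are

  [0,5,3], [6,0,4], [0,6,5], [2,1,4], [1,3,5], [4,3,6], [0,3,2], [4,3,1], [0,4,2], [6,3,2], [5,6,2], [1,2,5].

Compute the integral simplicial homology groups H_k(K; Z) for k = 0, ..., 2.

H_0 = Z,  H_1 = Z/2Z,  H_2 = 0.

K has 7 vertices, 18 edges, 12 triangles.
rank ∂_0 = 0, rank ∂_1 = 6 ⇒ b_0 = 7 − 0 − 6 = 1; all invariant factors of ∂_1 are 1 so no torsion. So H_0 = Z.
rank ∂_1 = 6, rank ∂_2 = 12 ⇒ b_1 = 18 − 6 − 12 = 0; ∂_2 has invariant factor(s) [2] giving torsion. So H_1 = Z/2Z.
rank ∂_2 = 12, rank ∂_3 = 0 ⇒ b_2 = 12 − 12 − 0 = 0. So H_2 = 0.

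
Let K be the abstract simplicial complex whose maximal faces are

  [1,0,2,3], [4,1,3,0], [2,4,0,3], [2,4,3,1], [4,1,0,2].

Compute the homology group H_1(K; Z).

H_1 ≅ 0.

K has 5 vertices, 10 edges, 10 triangles, 5 3-simplices.
rank ∂_1 = 4, rank ∂_2 = 6 ⇒ b_1 = 10 − 4 − 6 = 0; all invariant factors of ∂_2 are 1 so no torsion. So H_1 = 0.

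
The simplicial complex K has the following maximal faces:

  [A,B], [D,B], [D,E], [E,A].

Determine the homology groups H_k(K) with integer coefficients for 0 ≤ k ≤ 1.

H_0 ≅ Z,  H_1 ≅ Z.

Order the vertices as A < B < D < E. Listing each simplex with vertices in this order, K has dimension 1 with simplices:

  0-simplices (4): A, B, D, E
  1-simplices (4): AB, AE, BD, DE

giving chain groups C_0 ≅ Z^4, C_1 ≅ Z^4.

∂_1: C_1 → C_0 is given by ∂[p,q] = [q] − [p]. For instance
  ∂BD = D − B.
As a 4×4 matrix over Z this has rank 3, with invariant factors (1,1,1).

Computing H_k = (kernel of ∂_k) / (image of ∂_{k+1}):

  H_0: rank C_0 − rank ∂_1 = 4 − 3 = 1, and the invariant factors of ∂_1 are all 1, so H_0 ≅ Z.
  H_1: rank ker ∂_1 − rank ∂_2 = (4 − 3) − 0 = 1, and there is no ∂_2, so H_1 ≅ Z.

As a check, the Euler characteristic is 4 − 4 = 0, which agrees with 1 − 1 = 0.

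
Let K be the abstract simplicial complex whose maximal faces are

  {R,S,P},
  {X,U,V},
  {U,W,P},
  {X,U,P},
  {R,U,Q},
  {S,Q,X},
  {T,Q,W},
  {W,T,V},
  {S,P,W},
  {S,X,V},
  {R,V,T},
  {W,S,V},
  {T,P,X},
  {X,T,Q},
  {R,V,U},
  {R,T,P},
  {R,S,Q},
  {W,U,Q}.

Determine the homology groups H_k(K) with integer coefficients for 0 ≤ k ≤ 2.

We work with the vertex ordering P < Q < R < S < T < U < V < W < X. The simplices of K, each written with vertices in increasing order, are:

  0-simplices (9): P, Q, R, S, T, U, V, W, X
  1-simplices (27): PR, PS, PT, PU, PW, PX, QR, QS, QT, QU, QW, QX, RS, RT, RU, RV, SV, SW, SX, TV, TW, TX, UV, UW, UX, VW, VX
  2-simplices (18): PRS, PRT, PSW, PTX, PUW, PUX, QRS, QRU, QSX, QTW, QTX, QUW, RTV, RUV, SVW, SVX, TVW, UVX

giving chain groups C_0 ≅ Z^9, C_1 ≅ Z^27, C_2 ≅ Z^18.

∂_1: C_1 → C_0 sends each edge [p,q] (with p < q) to q − p.
This gives a 9×27 integer matrix of rank 8; reducing to Smith normal form yields diagonal entries (1,1,1,1,1,1,1,1).

∂_2: C_2 → C_1 maps a triangle to the signed sum of its edges. For instance
  ∂QRU = RU − QU + QR,
  ∂SVX = VX − SX + SV.
As a 27×18 matrix over Z this has rank 17, with invariant factors (1,1,1,1,1,1,1,1,1,1,1,1,1,1,1,1,1).

Now H_k = ker ∂_k / im ∂_{k+1}, so:

  H_0: rank C_0 − rank ∂_1 = 9 − 8 = 1, and the invariant factors of ∂_1 are all 1, so H_0 ≅ Z.
  H_1: rank ker ∂_1 − rank ∂_2 = (27 − 8) − 17 = 2, and the invariant factors of ∂_2 are all 1, so H_1 ≅ Z^2.
  H_2: rank ker ∂_2 − rank ∂_3 = (18 − 17) − 0 = 1, and there is no ∂_3, so H_2 ≅ Z.

H_0 = Z,  H_1 = Z^2,  H_2 = Z.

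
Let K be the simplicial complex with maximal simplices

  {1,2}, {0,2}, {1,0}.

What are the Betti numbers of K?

b_0 = 1, b_1 = 1.

Take the total order 0 < 1 < 2 on the vertex set. Then K (dimension 1) consists of the simplices:

  0-simplices (3): [0], [1], [2]
  1-simplices (3): [0,1], [0,2], [1,2]

so the chain groups are C_0 ≅ Z^3, C_1 ≅ Z^3.

The boundary map ∂_1: C_1 → C_0 is given by ∂[p,q] = [q] − [p].
As a 3×3 matrix over Z this has rank 2, with invariant factors (1,1).

From H_k ≅ ker(∂_k) / im(∂_{k+1}) we obtain:

  H_0: rank C_0 − rank ∂_1 = 3 − 2 = 1, and the invariant factors of ∂_1 are all 1, so H_0 = Z.
  H_1: rank ker ∂_1 − rank ∂_2 = (3 − 2) − 0 = 1, and there is no ∂_2, so H_1 = Z.

(K is a triangulation of the circle S^1.)

Hence the Betti numbers are b_0 = 1, b_1 = 1.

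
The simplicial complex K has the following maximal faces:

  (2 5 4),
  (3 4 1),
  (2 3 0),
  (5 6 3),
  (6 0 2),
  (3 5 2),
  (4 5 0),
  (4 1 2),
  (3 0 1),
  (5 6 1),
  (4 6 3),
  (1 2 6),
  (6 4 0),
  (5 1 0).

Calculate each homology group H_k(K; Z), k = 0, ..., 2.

H_0 ≅ Z,  H_1 ≅ Z^2,  H_2 ≅ Z.

Order the vertices as 0 < 1 < 2 < 3 < 4 < 5 < 6. Listing each simplex with vertices in this order, K has dimension 2 with simplices:

  0-simplices (7): [0], [1], [2], [3], [4], [5], [6]
  1-simplices (21): [0,1], [0,2], [0,3], [0,4], [0,5], [0,6], [1,2], [1,3], [1,4], [1,5], [1,6], [2,3], [2,4], [2,5], [2,6], [3,4], [3,5], [3,6], [4,5], [4,6], [5,6]
  2-simplices (14): [0,1,3], [0,1,5], [0,2,3], [0,2,6], [0,4,5], [0,4,6], [1,2,4], [1,2,6], [1,3,4], [1,5,6], [2,3,5], [2,4,5], [3,4,6], [3,5,6]

Hence C_0 ≅ Z^7, C_1 ≅ Z^21, C_2 ≅ Z^14.

∂_1: C_1 → C_0 maps an edge to its endpoints' difference, ∂[p,q] = q − p.
This gives a 7×21 integer matrix of rank 6; reducing to Smith normal form yields diagonal entries (1,1,1,1,1,1).

Boundary ∂_2: C_2 → C_1 maps a triangle to the signed sum of its edges. For instance
  ∂[0,1,3] = [1,3] − [0,3] + [0,1],
  ∂[3,4,6] = [4,6] − [3,6] + [3,4].
As a 21×14 matrix over Z this has rank 13, with invariant factors (1,1,1,1,1,1,1,1,1,1,1,1,1).

Computing H_k = (kernel of ∂_k) / (image of ∂_{k+1}):

  H_0: rank C_0 − rank ∂_1 = 7 − 6 = 1, and the invariant factors of ∂_1 are all 1, so H_0 ≅ Z.
  H_1: rank ker ∂_1 − rank ∂_2 = (21 − 6) − 13 = 2, and the invariant factors of ∂_2 are all 1, so H_1 ≅ Z^2.
  H_2: rank ker ∂_2 − rank ∂_3 = (14 − 13) − 0 = 1, and there is no ∂_3, so H_2 ≅ Z.

(K is a triangulation of the torus T^2.)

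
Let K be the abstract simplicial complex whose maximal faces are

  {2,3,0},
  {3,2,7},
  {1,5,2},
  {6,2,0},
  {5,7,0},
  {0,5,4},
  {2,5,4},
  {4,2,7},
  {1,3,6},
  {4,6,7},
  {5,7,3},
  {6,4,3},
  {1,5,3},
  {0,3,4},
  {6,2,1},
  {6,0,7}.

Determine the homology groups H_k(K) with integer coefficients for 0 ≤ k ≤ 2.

Take the total order 0 < 1 < 2 < 3 < 4 < 5 < 6 < 7 on the vertex set. Then K (dimension 2) consists of the simplices:

  0-simplices (8): [0], [1], [2], [3], [4], [5], [6], [7]
  1-simplices (24): (24 of them)
  2-simplices (16): [0,2,3], [0,2,6], [0,3,4], [0,4,5], [0,5,7], [0,6,7], [1,2,5], [1,2,6], [1,3,5], [1,3,6], [2,3,7], [2,4,5], [2,4,7], [3,4,6], [3,5,7], [4,6,7]

giving chain groups C_0 ≅ Z^8, C_1 ≅ Z^24, C_2 ≅ Z^16.

The boundary map ∂_1: C_1 → C_0 sends each edge [p,q] (with p < q) to q − p.
This gives a 8×24 integer matrix of rank 7; reducing to Smith normal form yields diagonal entries (1,1,1,1,1,1,1).

Boundary ∂_2: C_2 → C_1 maps a triangle to the signed sum of its edges. For instance
  ∂[2,3,7] = [3,7] − [2,7] + [2,3],
  ∂[1,2,5] = [2,5] − [1,5] + [1,2].
As a 24×16 matrix over Z this has rank 15, with invariant factors (1,1,1,1,1,1,1,1,1,1,1,1,1,1,1).

Now H_k = ker ∂_k / im ∂_{k+1}, so:

  H_0: rank C_0 − rank ∂_1 = 8 − 7 = 1, and the invariant factors of ∂_1 are all 1, so H_0 = Z.
  H_1: rank ker ∂_1 − rank ∂_2 = (24 − 7) − 15 = 2, and the invariant factors of ∂_2 are all 1, so H_1 = Z^2.
  H_2: rank ker ∂_2 − rank ∂_3 = (16 − 15) − 0 = 1, and there is no ∂_3, so H_2 = Z.

As a check, the Euler characteristic is 8 − 24 + 16 = 0, which agrees with 1 − 2 + 1 = 0.

H_0 ≅ Z,  H_1 ≅ Z^2,  H_2 ≅ Z.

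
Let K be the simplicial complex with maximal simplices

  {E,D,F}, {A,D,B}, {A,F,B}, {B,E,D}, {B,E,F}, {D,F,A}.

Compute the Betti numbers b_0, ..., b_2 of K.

Fix the vertex order A < B < D < E < F and write every simplex with vertices in increasing order. Then dim K = 2 and the simplices of K are:

  0-simplices (5): A, B, D, E, F
  1-simplices (9): AB, AD, AF, BD, BE, BF, DE, DF, EF
  2-simplices (6): ABD, ABF, ADF, BDE, BEF, DEF

giving chain groups C_0 ≅ Z^5, C_1 ≅ Z^9, C_2 ≅ Z^6.

∂_1: C_1 → C_0 sends each edge [p,q] (with p < q) to q − p. For instance
  ∂DE = E − D.
The resulting 5×9 matrix has rank 4, and its Smith normal form has invariant factors (1,1,1,1).

The boundary map ∂_2: C_2 → C_1 acts by ∂[p,q,r] = [q,r] − [p,r] + [p,q]. For instance
  ∂ADF = DF − AF + AD,
  ∂DEF = EF − DF + DE.
The resulting 9×6 matrix has rank 5, and its Smith normal form has invariant factors (1,1,1,1,1).

From H_k ≅ ker(∂_k) / im(∂_{k+1}) we obtain:

  H_0: rank C_0 − rank ∂_1 = 5 − 4 = 1, and the invariant factors of ∂_1 are all 1, so H_0 ≅ Z.
  H_1: rank ker ∂_1 − rank ∂_2 = (9 − 4) − 5 = 0, and the invariant factors of ∂_2 are all 1, so H_1 ≅ 0.
  H_2: rank ker ∂_2 − rank ∂_3 = (6 − 5) − 0 = 1, and there is no ∂_3, so H_2 ≅ Z.

As a check, the Euler characteristic is 5 − 9 + 6 = 2, which agrees with 1 − 0 + 1 = 2.

Hence the Betti numbers are b_0 = 1, b_1 = 0, b_2 = 1.

b_0 = 1, b_1 = 0, b_2 = 1.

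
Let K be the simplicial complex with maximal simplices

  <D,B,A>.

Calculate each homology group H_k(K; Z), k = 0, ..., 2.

H_0 = Z,  H_1 = 0,  H_2 = 0.

Fix the vertex order A < B < D and write every simplex with vertices in increasing order. Then dim K = 2 and the simplices of K are:

  0-simplices (3): A, B, D
  1-simplices (3): AB, AD, BD
  2-simplices (1): ABD

giving chain groups C_0 ≅ Z^3, C_1 ≅ Z^3, C_2 ≅ Z^1.

The boundary map ∂_1: C_1 → C_0 sends each edge [p,q] (with p < q) to q − p. For instance
  ∂AD = D − A.
As a 3×3 matrix over Z this has rank 2, with invariant factors (1,1).

Boundary ∂_2: C_2 → C_1 sends each 2-simplex [p,q,r] to [q,r] − [p,r] + [p,q]. For instance
  ∂ABD = BD − AD + AB.
The 3×1 boundary matrix has rank 1 and Smith normal form diag(1).

Reading off H_k = ker ∂_k / im ∂_{k+1}:

  H_0: rank C_0 − rank ∂_1 = 3 − 2 = 1, and the invariant factors of ∂_1 are all 1, so H_0 ≅ Z.
  H_1: rank ker ∂_1 − rank ∂_2 = (3 − 2) − 1 = 0, and the invariant factors of ∂_2 are all 1, so H_1 ≅ 0.
  H_2: rank ker ∂_2 − rank ∂_3 = (1 − 1) − 0 = 0, and there is no ∂_3, so H_2 ≅ 0.

As a check, the Euler characteristic is 3 − 3 + 1 = 1, which agrees with 1 − 0 + 0 = 1.
(K is a triangulation of the 2-simplex.)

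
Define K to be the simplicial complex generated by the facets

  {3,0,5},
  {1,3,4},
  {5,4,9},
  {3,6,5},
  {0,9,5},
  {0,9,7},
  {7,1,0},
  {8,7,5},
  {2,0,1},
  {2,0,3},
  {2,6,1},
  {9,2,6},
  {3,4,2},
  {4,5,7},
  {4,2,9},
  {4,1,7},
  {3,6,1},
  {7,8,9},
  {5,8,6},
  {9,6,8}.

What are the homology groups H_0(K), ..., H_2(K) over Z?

H_0 = Z,  H_1 = Z ⊕ Z/2,  H_2 = 0.

Take the total order 0 < 1 < 2 < 3 < 4 < 5 < 6 < 7 < 8 < 9 on the vertex set. Then K (dimension 2) consists of the simplices:

  0-simplices (10): [0], [1], [2], [3], [4], [5], [6], [7], [8], [9]
  1-simplices (30): (30 of them)
  2-simplices (20): (20 of them)

so the chain groups are C_0 ≅ Z^10, C_1 ≅ Z^30, C_2 ≅ Z^20.

∂_1: C_1 → C_0 is given by ∂[p,q] = [q] − [p]. For instance
  ∂[1,7] = [7] − [1].
The resulting 10×30 matrix has rank 9, and its Smith normal form has invariant factors (1,1,1,1,1,1,1,1,1).

The boundary map ∂_2: C_2 → C_1 maps a triangle to the signed sum of its edges. For instance
  ∂[1,4,7] = [4,7] − [1,7] + [1,4],
  ∂[1,3,6] = [3,6] − [1,6] + [1,3].
The 30×20 boundary matrix has rank 20 and Smith normal form diag(1,1,1,1,1,1,1,1,1,1,1,1,1,1,1,1,1,1,1,2).

Now H_k = ker ∂_k / im ∂_{k+1}, so:

  H_0: rank C_0 − rank ∂_1 = 10 − 9 = 1, and the invariant factors of ∂_1 are all 1, so H_0 = Z.
  H_1: rank ker ∂_1 − rank ∂_2 = (30 − 9) − 20 = 1, and ∂_2 has invariant factor 2 > 1, so H_1 = Z ⊕ Z/2.
  H_2: rank ker ∂_2 − rank ∂_3 = (20 − 20) − 0 = 0, and there is no ∂_3, so H_2 = 0.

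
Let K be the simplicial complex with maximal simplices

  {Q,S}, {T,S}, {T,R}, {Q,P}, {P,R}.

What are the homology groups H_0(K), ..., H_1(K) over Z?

H_0 ≅ Z,  H_1 ≅ Z.

Take the total order P < Q < R < S < T on the vertex set. Then K (dimension 1) consists of the simplices:

  0-simplices (5): P, Q, R, S, T
  1-simplices (5): PQ, PR, QS, RT, ST

so the chain groups are C_0 ≅ Z^5, C_1 ≅ Z^5.

The boundary map ∂_1: C_1 → C_0 is given by ∂[p,q] = [q] − [p]. For instance
  ∂QS = S − Q.
This gives a 5×5 integer matrix of rank 4; reducing to Smith normal form yields diagonal entries (1,1,1,1).

From H_k ≅ ker(∂_k) / im(∂_{k+1}) we obtain:

  H_0: rank C_0 − rank ∂_1 = 5 − 4 = 1, and the invariant factors of ∂_1 are all 1, so H_0 = Z.
  H_1: rank ker ∂_1 − rank ∂_2 = (5 − 4) − 0 = 1, and there is no ∂_2, so H_1 = Z.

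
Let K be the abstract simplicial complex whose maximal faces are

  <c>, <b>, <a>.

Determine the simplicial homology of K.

K has 3 vertices.
rank ∂_0 = 0, rank ∂_1 = 0 ⇒ b_0 = 3 − 0 − 0 = 3. So H_0 = Z^3.

H_0 = Z^3.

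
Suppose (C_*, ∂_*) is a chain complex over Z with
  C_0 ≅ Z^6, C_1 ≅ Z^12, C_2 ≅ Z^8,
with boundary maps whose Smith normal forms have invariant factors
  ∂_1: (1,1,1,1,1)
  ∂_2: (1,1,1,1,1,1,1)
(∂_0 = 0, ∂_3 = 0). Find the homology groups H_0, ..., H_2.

H_0: b_0 = 6 − 0 − 5 = 1; torsion from ∂_1 factors > 1: none. So H_0 = Z.
H_1: b_1 = 12 − 5 − 7 = 0; torsion from ∂_2 factors > 1: none. So H_1 = 0.
H_2: b_2 = 8 − 7 − 0 = 1; torsion from ∂_3 factors > 1: none. So H_2 = Z.

H_0 = Z,  H_1 = 0,  H_2 = Z.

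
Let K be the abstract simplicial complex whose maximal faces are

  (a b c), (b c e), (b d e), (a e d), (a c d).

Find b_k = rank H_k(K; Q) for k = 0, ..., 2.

Fix the vertex order a < b < c < d < e and write every simplex with vertices in increasing order. Then dim K = 2 and the simplices of K are:

  0-simplices (5): a, b, c, d, e
  1-simplices (10): ab, ac, ad, ae, bc, bd, be, cd, ce, de
  2-simplices (5): abc, acd, ade, bce, bde

so the chain groups are C_0 ≅ Z^5, C_1 ≅ Z^10, C_2 ≅ Z^5.

Boundary ∂_1: C_1 → C_0 sends each edge [p,q] (with p < q) to q − p. For instance
  ∂be = e − b.
This gives a 5×10 integer matrix of rank 4; reducing to Smith normal form yields diagonal entries (1,1,1,1).

The boundary map ∂_2: C_2 → C_1 sends each 2-simplex [p,q,r] to [q,r] − [p,r] + [p,q]. For instance
  ∂ade = de − ae + ad,
  ∂acd = cd − ad + ac.
The 10×5 boundary matrix has rank 5 and Smith normal form diag(1,1,1,1,1).

Reading off H_k = ker ∂_k / im ∂_{k+1}:

  H_0: rank C_0 − rank ∂_1 = 5 − 4 = 1, and the invariant factors of ∂_1 are all 1, so H_0 ≅ Z.
  H_1: rank ker ∂_1 − rank ∂_2 = (10 − 4) − 5 = 1, and the invariant factors of ∂_2 are all 1, so H_1 ≅ Z.
  H_2: rank ker ∂_2 − rank ∂_3 = (5 − 5) − 0 = 0, and there is no ∂_3, so H_2 ≅ 0.

As a check, the Euler characteristic is 5 − 10 + 5 = 0, which agrees with 1 − 1 + 0 = 0.
(K is a triangulation of the Möbius band.)

Hence the Betti numbers are b_0 = 1, b_1 = 1, b_2 = 0.

b_0 = 1, b_1 = 1, b_2 = 0.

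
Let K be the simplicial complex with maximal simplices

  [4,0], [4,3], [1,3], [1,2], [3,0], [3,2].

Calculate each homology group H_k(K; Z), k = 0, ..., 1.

H_0 ≅ Z,  H_1 ≅ Z^2.

Fix the vertex order 0 < 1 < 2 < 3 < 4 and write every simplex with vertices in increasing order. Then dim K = 1 and the simplices of K are:

  0-simplices (5): [0], [1], [2], [3], [4]
  1-simplices (6): [0,3], [0,4], [1,2], [1,3], [2,3], [3,4]

giving chain groups C_0 ≅ Z^5, C_1 ≅ Z^6.

∂_1: C_1 → C_0 sends each edge [p,q] (with p < q) to q − p.
As a 5×6 matrix over Z this has rank 4, with invariant factors (1,1,1,1).

Computing H_k = (kernel of ∂_k) / (image of ∂_{k+1}):

  H_0: rank C_0 − rank ∂_1 = 5 − 4 = 1, and the invariant factors of ∂_1 are all 1, so H_0 ≅ Z.
  H_1: rank ker ∂_1 − rank ∂_2 = (6 − 4) − 0 = 2, and there is no ∂_2, so H_1 ≅ Z^2.

As a check, the Euler characteristic is 5 − 6 = -1, which agrees with 1 − 2 = -1.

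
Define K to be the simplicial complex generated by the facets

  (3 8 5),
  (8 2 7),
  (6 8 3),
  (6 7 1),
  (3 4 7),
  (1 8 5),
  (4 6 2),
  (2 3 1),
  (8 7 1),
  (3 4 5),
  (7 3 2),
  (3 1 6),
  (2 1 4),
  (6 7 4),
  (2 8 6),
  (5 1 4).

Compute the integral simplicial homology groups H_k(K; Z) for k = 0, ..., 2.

H_0 ≅ Z,  H_1 ≅ Z^2,  H_2 ≅ Z.

K has 8 vertices, 24 edges, 16 triangles.
rank ∂_0 = 0, rank ∂_1 = 7 ⇒ b_0 = 8 − 0 − 7 = 1; all invariant factors of ∂_1 are 1 so no torsion. So H_0 ≅ Z.
rank ∂_1 = 7, rank ∂_2 = 15 ⇒ b_1 = 24 − 7 − 15 = 2; all invariant factors of ∂_2 are 1 so no torsion. So H_1 ≅ Z^2.
rank ∂_2 = 15, rank ∂_3 = 0 ⇒ b_2 = 16 − 15 − 0 = 1. So H_2 ≅ Z.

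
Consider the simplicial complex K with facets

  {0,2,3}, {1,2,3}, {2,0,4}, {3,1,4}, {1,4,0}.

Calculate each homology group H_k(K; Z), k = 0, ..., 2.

H_0 = Z,  H_1 = Z,  H_2 = 0.

Fix the vertex order 0 < 1 < 2 < 3 < 4 and write every simplex with vertices in increasing order. Then dim K = 2 and the simplices of K are:

  0-simplices (5): [0], [1], [2], [3], [4]
  1-simplices (10): [0,1], [0,2], [0,3], [0,4], [1,2], [1,3], [1,4], [2,3], [2,4], [3,4]
  2-simplices (5): [0,1,4], [0,2,3], [0,2,4], [1,2,3], [1,3,4]

giving chain groups C_0 ≅ Z^5, C_1 ≅ Z^10, C_2 ≅ Z^5.

Boundary ∂_1: C_1 → C_0 is given by ∂[p,q] = [q] − [p].
The 5×10 boundary matrix has rank 4 and Smith normal form diag(1,1,1,1).

∂_2: C_2 → C_1 sends each 2-simplex [p,q,r] to [q,r] − [p,r] + [p,q]. For instance
  ∂[0,2,4] = [2,4] − [0,4] + [0,2],
  ∂[0,1,4] = [1,4] − [0,4] + [0,1].
The resulting 10×5 matrix has rank 5, and its Smith normal form has invariant factors (1,1,1,1,1).

Computing H_k = (kernel of ∂_k) / (image of ∂_{k+1}):

  H_0: rank C_0 − rank ∂_1 = 5 − 4 = 1, and the invariant factors of ∂_1 are all 1, so H_0 = Z.
  H_1: rank ker ∂_1 − rank ∂_2 = (10 − 4) − 5 = 1, and the invariant factors of ∂_2 are all 1, so H_1 = Z.
  H_2: rank ker ∂_2 − rank ∂_3 = (5 − 5) − 0 = 0, and there is no ∂_3, so H_2 = 0.

As a check, the Euler characteristic is 5 − 10 + 5 = 0, which agrees with 1 − 1 + 0 = 0.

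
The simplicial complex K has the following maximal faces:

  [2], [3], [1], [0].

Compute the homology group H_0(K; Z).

Fix the vertex order 0 < 1 < 2 < 3 and write every simplex with vertices in increasing order. Then dim K = 0 and the simplices of K are:

  0-simplices (4): [0], [1], [2], [3]

giving chain groups C_0 ≅ Z^4.

Now H_k = ker ∂_k / im ∂_{k+1}, so:

  H_0: rank C_0 − rank ∂_1 = 4 − 0 = 4, and there is no ∂_1, so H_0 ≅ Z^4.

H_0 ≅ Z^4.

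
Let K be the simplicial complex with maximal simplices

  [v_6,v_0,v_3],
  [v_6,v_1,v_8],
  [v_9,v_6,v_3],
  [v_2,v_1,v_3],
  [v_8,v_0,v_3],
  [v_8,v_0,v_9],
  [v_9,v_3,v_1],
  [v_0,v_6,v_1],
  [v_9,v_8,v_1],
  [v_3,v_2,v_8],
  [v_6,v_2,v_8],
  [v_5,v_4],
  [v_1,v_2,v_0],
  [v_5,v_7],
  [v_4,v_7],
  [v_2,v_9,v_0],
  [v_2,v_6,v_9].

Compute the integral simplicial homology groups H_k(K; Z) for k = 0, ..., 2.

H_0 = Z^2,  H_1 = Z^3,  H_2 = Z.

Fix the vertex order v_0 < v_1 < v_2 < v_3 < v_4 < v_5 < v_6 < v_7 < v_8 < v_9 and write every simplex with vertices in increasing order. Then dim K = 2 and the simplices of K are:

  0-simplices (10): [v_0], [v_1], [v_2], [v_3], [v_4], [v_5], [v_6], [v_7], [v_8], [v_9]
  1-simplices (24): (24 of them)
  2-simplices (14): (14 of them)

Hence C_0 ≅ Z^10, C_1 ≅ Z^24, C_2 ≅ Z^14.

The boundary map ∂_1: C_1 → C_0 sends each edge [p,q] (with p < q) to q − p. For instance
  ∂[v_0,v_3] = [v_3] − [v_0].
The 10×24 boundary matrix has rank 8 and Smith normal form diag(1,1,1,1,1,1,1,1).

∂_2: C_2 → C_1 sends each 2-simplex [p,q,r] to [q,r] − [p,r] + [p,q]. For instance
  ∂[v_1,v_8,v_9] = [v_8,v_9] − [v_1,v_9] + [v_1,v_8],
  ∂[v_2,v_3,v_8] = [v_3,v_8] − [v_2,v_8] + [v_2,v_3].
As a 24×14 matrix over Z this has rank 13, with invariant factors (1,1,1,1,1,1,1,1,1,1,1,1,1).

Now H_k = ker ∂_k / im ∂_{k+1}, so:

  H_0: rank C_0 − rank ∂_1 = 10 − 8 = 2, and the invariant factors of ∂_1 are all 1, so H_0 = Z^2.
  H_1: rank ker ∂_1 − rank ∂_2 = (24 − 8) − 13 = 3, and the invariant factors of ∂_2 are all 1, so H_1 = Z^3.
  H_2: rank ker ∂_2 − rank ∂_3 = (14 − 13) − 0 = 1, and there is no ∂_3, so H_2 = Z.

As a check, the Euler characteristic is 10 − 24 + 14 = 0, which agrees with 2 − 3 + 1 = 0.
(K is a triangulation of the disjoint union of the torus T^2 and the circle S^1.)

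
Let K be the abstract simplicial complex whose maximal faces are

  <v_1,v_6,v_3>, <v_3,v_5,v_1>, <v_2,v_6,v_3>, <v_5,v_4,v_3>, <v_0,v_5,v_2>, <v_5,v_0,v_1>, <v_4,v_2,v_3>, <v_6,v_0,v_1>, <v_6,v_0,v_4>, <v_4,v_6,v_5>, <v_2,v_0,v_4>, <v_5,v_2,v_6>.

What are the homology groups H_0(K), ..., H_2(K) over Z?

H_0 = Z,  H_1 = Z_2,  H_2 = 0.

Take the total order v_0 < v_1 < v_2 < v_3 < v_4 < v_5 < v_6 on the vertex set. Then K (dimension 2) consists of the simplices:

  0-simplices (7): [v_0], [v_1], [v_2], [v_3], [v_4], [v_5], [v_6]
  1-simplices (18): (18 of them)
  2-simplices (12): (12 of them)

so the chain groups are C_0 ≅ Z^7, C_1 ≅ Z^18, C_2 ≅ Z^12.

∂_1: C_1 → C_0 sends each edge [p,q] (with p < q) to q − p.
The 7×18 boundary matrix has rank 6 and Smith normal form diag(1,1,1,1,1,1).

The boundary map ∂_2: C_2 → C_1 acts by ∂[p,q,r] = [q,r] − [p,r] + [p,q]. For instance
  ∂[v_0,v_1,v_6] = [v_1,v_6] − [v_0,v_6] + [v_0,v_1],
  ∂[v_4,v_5,v_6] = [v_5,v_6] − [v_4,v_6] + [v_4,v_5].
The resulting 18×12 matrix has rank 12, and its Smith normal form has invariant factors (1,1,1,1,1,1,1,1,1,1,1,2).

From H_k ≅ ker(∂_k) / im(∂_{k+1}) we obtain:

  H_0: rank C_0 − rank ∂_1 = 7 − 6 = 1, and the invariant factors of ∂_1 are all 1, so H_0 = Z.
  H_1: rank ker ∂_1 − rank ∂_2 = (18 − 6) − 12 = 0, and ∂_2 has invariant factor 2 > 1, so H_1 = Z_2.
  H_2: rank ker ∂_2 − rank ∂_3 = (12 − 12) − 0 = 0, and there is no ∂_3, so H_2 = 0.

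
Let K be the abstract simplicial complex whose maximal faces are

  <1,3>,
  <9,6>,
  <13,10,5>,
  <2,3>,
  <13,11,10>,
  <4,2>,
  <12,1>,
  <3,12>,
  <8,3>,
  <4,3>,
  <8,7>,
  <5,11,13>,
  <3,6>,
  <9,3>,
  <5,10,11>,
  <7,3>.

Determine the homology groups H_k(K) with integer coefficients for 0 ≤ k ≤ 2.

Fix the vertex order 1 < 2 < 3 < 4 < 5 < 6 < 7 < 8 < 9 < 10 < 11 < 12 < 13 and write every simplex with vertices in increasing order. Then dim K = 2 and the simplices of K are:

  0-simplices (13): [1], [2], [3], [4], [5], [6], [7], [8], [9], [10], [11], [12], [13]
  1-simplices (18): [1,3], [1,12], [2,3], [2,4], [3,4], [3,6], [3,7], [3,8], [3,9], [3,12], [5,10], [5,11], [5,13], [6,9], [7,8], [10,11], [10,13], [11,13]
  2-simplices (4): [5,10,11], [5,10,13], [5,11,13], [10,11,13]

Hence C_0 ≅ Z^13, C_1 ≅ Z^18, C_2 ≅ Z^4.

∂_1: C_1 → C_0 maps an edge to its endpoints' difference, ∂[p,q] = q − p. For instance
  ∂[5,13] = [13] − [5].
This gives a 13×18 integer matrix of rank 11; reducing to Smith normal form yields diagonal entries (1,1,1,1,1,1,1,1,1,1,1).

Boundary ∂_2: C_2 → C_1 acts by ∂[p,q,r] = [q,r] − [p,r] + [p,q]. For instance
  ∂[5,11,13] = [11,13] − [5,13] + [5,11],
  ∂[5,10,13] = [10,13] − [5,13] + [5,10].
The 18×4 boundary matrix has rank 3 and Smith normal form diag(1,1,1).

Reading off H_k = ker ∂_k / im ∂_{k+1}:

  H_0: rank C_0 − rank ∂_1 = 13 − 11 = 2, and the invariant factors of ∂_1 are all 1, so H_0 = Z^2.
  H_1: rank ker ∂_1 − rank ∂_2 = (18 − 11) − 3 = 4, and the invariant factors of ∂_2 are all 1, so H_1 = Z^4.
  H_2: rank ker ∂_2 − rank ∂_3 = (4 − 3) − 0 = 1, and there is no ∂_3, so H_2 = Z.

H_0 = Z^2,  H_1 = Z^4,  H_2 = Z.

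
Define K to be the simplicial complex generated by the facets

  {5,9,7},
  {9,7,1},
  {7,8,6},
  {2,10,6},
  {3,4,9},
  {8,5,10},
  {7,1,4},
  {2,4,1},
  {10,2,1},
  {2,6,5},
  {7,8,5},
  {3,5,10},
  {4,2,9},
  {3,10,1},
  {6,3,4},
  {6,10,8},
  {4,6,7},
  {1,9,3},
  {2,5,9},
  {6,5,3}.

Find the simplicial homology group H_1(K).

H_1 = Z ⊕ Z/2.

Order the vertices as 1 < 2 < 3 < 4 < 5 < 6 < 7 < 8 < 9 < 10. Listing each simplex with vertices in this order, K has dimension 2 with simplices:

  0-simplices (10): [1], [2], [3], [4], [5], [6], [7], [8], [9], [10]
  1-simplices (30): (30 of them)
  2-simplices (20): (20 of them)

so the chain groups are C_0 ≅ Z^10, C_1 ≅ Z^30, C_2 ≅ Z^20.

Boundary ∂_1: C_1 → C_0 sends each edge [p,q] (with p < q) to q − p. For instance
  ∂[4,9] = [9] − [4].
This gives a 10×30 integer matrix of rank 9; reducing to Smith normal form yields diagonal entries (1,1,1,1,1,1,1,1,1).

The boundary map ∂_2: C_2 → C_1 maps a triangle to the signed sum of its edges. For instance
  ∂[3,4,6] = [4,6] − [3,6] + [3,4],
  ∂[5,7,9] = [7,9] − [5,9] + [5,7].
This gives a 30×20 integer matrix of rank 20; reducing to Smith normal form yields diagonal entries (1,1,1,1,1,1,1,1,1,1,1,1,1,1,1,1,1,1,1,2).

From H_k ≅ ker(∂_k) / im(∂_{k+1}) we obtain:

  H_1: rank ker ∂_1 − rank ∂_2 = (30 − 9) − 20 = 1, and ∂_2 has invariant factor 2 > 1, so H_1 = Z ⊕ Z/2.

(K is a triangulation of the Klein bottle.)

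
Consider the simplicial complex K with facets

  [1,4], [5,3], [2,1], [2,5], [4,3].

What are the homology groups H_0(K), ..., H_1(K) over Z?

We work with the vertex ordering 1 < 2 < 3 < 4 < 5. The simplices of K, each written with vertices in increasing order, are:

  0-simplices (5): [1], [2], [3], [4], [5]
  1-simplices (5): [1,2], [1,4], [2,5], [3,4], [3,5]

giving chain groups C_0 ≅ Z^5, C_1 ≅ Z^5.

∂_1: C_1 → C_0 maps an edge to its endpoints' difference, ∂[p,q] = q − p. For instance
  ∂[1,4] = [4] − [1].
The 5×5 boundary matrix has rank 4 and Smith normal form diag(1,1,1,1).

From H_k ≅ ker(∂_k) / im(∂_{k+1}) we obtain:

  H_0: rank C_0 − rank ∂_1 = 5 − 4 = 1, and the invariant factors of ∂_1 are all 1, so H_0 = Z.
  H_1: rank ker ∂_1 − rank ∂_2 = (5 − 4) − 0 = 1, and there is no ∂_2, so H_1 = Z.

H_0 = Z,  H_1 = Z.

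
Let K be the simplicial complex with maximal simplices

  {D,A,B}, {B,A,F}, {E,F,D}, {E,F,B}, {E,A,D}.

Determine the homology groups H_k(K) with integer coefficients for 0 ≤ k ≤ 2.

Order the vertices as A < B < D < E < F. Listing each simplex with vertices in this order, K has dimension 2 with simplices:

  0-simplices (5): A, B, D, E, F
  1-simplices (10): AB, AD, AE, AF, BD, BE, BF, DE, DF, EF
  2-simplices (5): ABD, ABF, ADE, BEF, DEF

so the chain groups are C_0 ≅ Z^5, C_1 ≅ Z^10, C_2 ≅ Z^5.

The boundary map ∂_1: C_1 → C_0 sends each edge [p,q] (with p < q) to q − p. For instance
  ∂AE = E − A.
As a 5×10 matrix over Z this has rank 4, with invariant factors (1,1,1,1).

Boundary ∂_2: C_2 → C_1 acts by ∂[p,q,r] = [q,r] − [p,r] + [p,q]. For instance
  ∂DEF = EF − DF + DE,
  ∂ADE = DE − AE + AD.
As a 10×5 matrix over Z this has rank 5, with invariant factors (1,1,1,1,1).

Now H_k = ker ∂_k / im ∂_{k+1}, so:

  H_0: rank C_0 − rank ∂_1 = 5 − 4 = 1, and the invariant factors of ∂_1 are all 1, so H_0 ≅ Z.
  H_1: rank ker ∂_1 − rank ∂_2 = (10 − 4) − 5 = 1, and the invariant factors of ∂_2 are all 1, so H_1 ≅ Z.
  H_2: rank ker ∂_2 − rank ∂_3 = (5 − 5) − 0 = 0, and there is no ∂_3, so H_2 ≅ 0.

(K is a triangulation of the Möbius band.)

H_0 ≅ Z,  H_1 ≅ Z,  H_2 = 0.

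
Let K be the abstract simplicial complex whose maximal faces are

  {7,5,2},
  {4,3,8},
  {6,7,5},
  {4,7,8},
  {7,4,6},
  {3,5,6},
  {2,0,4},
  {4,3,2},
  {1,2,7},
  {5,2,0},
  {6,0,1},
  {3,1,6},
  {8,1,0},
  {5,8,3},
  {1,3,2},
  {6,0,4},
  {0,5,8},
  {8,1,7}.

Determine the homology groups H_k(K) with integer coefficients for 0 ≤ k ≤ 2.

Order the vertices as 0 < 1 < 2 < 3 < 4 < 5 < 6 < 7 < 8. Listing each simplex with vertices in this order, K has dimension 2 with simplices:

  0-simplices (9): [0], [1], [2], [3], [4], [5], [6], [7], [8]
  1-simplices (27): (27 of them)
  2-simplices (18): [0,1,6], [0,1,8], [0,2,4], [0,2,5], [0,4,6], [0,5,8], [1,2,3], [1,2,7], [1,3,6], [1,7,8], [2,3,4], [2,5,7], [3,4,8], [3,5,6], [3,5,8], [4,6,7], [4,7,8], [5,6,7]

Hence C_0 ≅ Z^9, C_1 ≅ Z^27, C_2 ≅ Z^18.

Boundary ∂_1: C_1 → C_0 sends each edge [p,q] (with p < q) to q − p.
The 9×27 boundary matrix has rank 8 and Smith normal form diag(1,1,1,1,1,1,1,1).

Boundary ∂_2: C_2 → C_1 maps a triangle to the signed sum of its edges. For instance
  ∂[3,5,8] = [5,8] − [3,8] + [3,5],
  ∂[0,1,8] = [1,8] − [0,8] + [0,1].
The resulting 27×18 matrix has rank 17, and its Smith normal form has invariant factors (1,1,1,1,1,1,1,1,1,1,1,1,1,1,1,1,1).

Now H_k = ker ∂_k / im ∂_{k+1}, so:

  H_0: rank C_0 − rank ∂_1 = 9 − 8 = 1, and the invariant factors of ∂_1 are all 1, so H_0 ≅ Z.
  H_1: rank ker ∂_1 − rank ∂_2 = (27 − 8) − 17 = 2, and the invariant factors of ∂_2 are all 1, so H_1 ≅ Z^2.
  H_2: rank ker ∂_2 − rank ∂_3 = (18 − 17) − 0 = 1, and there is no ∂_3, so H_2 ≅ Z.

As a check, the Euler characteristic is 9 − 27 + 18 = 0, which agrees with 1 − 2 + 1 = 0.
(K is a triangulation of the torus T^2.)

H_0 ≅ Z,  H_1 ≅ Z^2,  H_2 ≅ Z.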